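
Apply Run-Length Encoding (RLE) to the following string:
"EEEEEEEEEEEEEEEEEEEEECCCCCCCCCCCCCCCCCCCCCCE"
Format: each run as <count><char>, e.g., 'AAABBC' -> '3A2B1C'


Scanning runs left to right:
  i=0: run of 'E' x 21 -> '21E'
  i=21: run of 'C' x 22 -> '22C'
  i=43: run of 'E' x 1 -> '1E'

RLE = 21E22C1E


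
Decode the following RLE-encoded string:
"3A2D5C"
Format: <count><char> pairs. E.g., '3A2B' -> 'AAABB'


Expanding each <count><char> pair:
  3A -> 'AAA'
  2D -> 'DD'
  5C -> 'CCCCC'

Decoded = AAADDCCCCC


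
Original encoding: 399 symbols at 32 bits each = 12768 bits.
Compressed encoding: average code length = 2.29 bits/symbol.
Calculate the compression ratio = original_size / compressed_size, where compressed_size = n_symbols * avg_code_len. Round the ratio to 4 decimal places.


original_size = n_symbols * orig_bits = 399 * 32 = 12768 bits
compressed_size = n_symbols * avg_code_len = 399 * 2.29 = 913.71 bits
ratio = original_size / compressed_size = 12768 / 913.71 = 13.9738

Compression ratio = 13.9738


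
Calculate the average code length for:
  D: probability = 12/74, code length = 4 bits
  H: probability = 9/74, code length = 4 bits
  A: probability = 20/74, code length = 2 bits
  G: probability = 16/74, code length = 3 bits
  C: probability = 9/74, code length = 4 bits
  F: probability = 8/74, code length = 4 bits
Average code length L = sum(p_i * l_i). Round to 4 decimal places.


Weighted contributions p_i * l_i:
  D: (12/74) * 4 = 48/74
  H: (9/74) * 4 = 36/74
  A: (20/74) * 2 = 40/74
  G: (16/74) * 3 = 48/74
  C: (9/74) * 4 = 36/74
  F: (8/74) * 4 = 32/74
Sum = (48 + 36 + 40 + 48 + 36 + 32)/74 = 240/74

L = 240/74 = 3.2432 bits/symbol


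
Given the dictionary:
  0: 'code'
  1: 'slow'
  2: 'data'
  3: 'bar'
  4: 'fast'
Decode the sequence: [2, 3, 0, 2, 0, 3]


Look up each index in the dictionary:
  2 -> 'data'
  3 -> 'bar'
  0 -> 'code'
  2 -> 'data'
  0 -> 'code'
  3 -> 'bar'

Decoded: "data bar code data code bar"


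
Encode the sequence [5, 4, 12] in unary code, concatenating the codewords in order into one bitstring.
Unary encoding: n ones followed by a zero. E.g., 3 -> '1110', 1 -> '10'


Encode each number as n ones followed by a terminating 0:
  5 -> 111110 (6 bits)
  4 -> 11110 (5 bits)
  12 -> 1111111111110 (13 bits)
Total length = 6 + 5 + 13 = 24 bits.

Unary([5, 4, 12]) = 111110111101111111111110 (24 bits)


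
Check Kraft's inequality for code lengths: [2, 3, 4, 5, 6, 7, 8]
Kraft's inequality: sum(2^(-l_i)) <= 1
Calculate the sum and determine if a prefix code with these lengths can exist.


Sum = 2^(-2) + 2^(-3) + 2^(-4) + 2^(-5) + 2^(-6) + 2^(-7) + 2^(-8)
    = 0.25 + 0.125 + 0.0625 + 0.03125 + 0.015625 + 0.0078125 + 0.00390625
    = 127/256 = 0.49609375
Since 0.49609375 <= 1, Kraft's inequality IS satisfied.
A prefix code with these lengths CAN exist.

Kraft sum = 0.49609375. Satisfied.


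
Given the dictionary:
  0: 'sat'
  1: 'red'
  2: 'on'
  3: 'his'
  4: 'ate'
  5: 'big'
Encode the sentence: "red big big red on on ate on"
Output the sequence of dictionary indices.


Look up each word in the dictionary:
  'red' -> 1
  'big' -> 5
  'big' -> 5
  'red' -> 1
  'on' -> 2
  'on' -> 2
  'ate' -> 4
  'on' -> 2

Encoded: [1, 5, 5, 1, 2, 2, 4, 2]


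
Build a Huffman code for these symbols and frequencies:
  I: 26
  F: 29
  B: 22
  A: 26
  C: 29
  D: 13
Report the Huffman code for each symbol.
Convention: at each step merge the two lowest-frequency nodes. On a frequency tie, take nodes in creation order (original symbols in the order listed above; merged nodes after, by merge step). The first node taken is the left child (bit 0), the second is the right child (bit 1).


Huffman tree construction:
Step 1: Merge D(13) + B(22) = 35
Step 2: Merge I(26) + A(26) = 52
Step 3: Merge F(29) + C(29) = 58
Step 4: Merge (D+B)(35) + (I+A)(52) = 87
Step 5: Merge (F+C)(58) + ((D+B)+(I+A))(87) = 145
Read each symbol's code off the tree from the root (left child = 0, right child = 1).

Codes:
  I: 110 (length 3)
  F: 00 (length 2)
  B: 101 (length 3)
  A: 111 (length 3)
  C: 01 (length 2)
  D: 100 (length 3)
Average code length: 377/145 = 2.6000 bits/symbol


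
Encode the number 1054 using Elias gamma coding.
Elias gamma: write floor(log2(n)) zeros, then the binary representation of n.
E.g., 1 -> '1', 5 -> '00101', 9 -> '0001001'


num_bits = floor(log2(1054)) + 1 = 11
leading_zeros = num_bits - 1 = 10
binary(1054) = 10000011110

Elias gamma(1054) = '0000000000' + '10000011110' = 000000000010000011110 (21 bits)


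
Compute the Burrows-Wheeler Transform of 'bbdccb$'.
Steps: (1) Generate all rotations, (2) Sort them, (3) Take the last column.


Rotations (sorted):
  0: $bbdccb -> last char: b
  1: b$bbdcc -> last char: c
  2: bbdccb$ -> last char: $
  3: bdccb$b -> last char: b
  4: cb$bbdc -> last char: c
  5: ccb$bbd -> last char: d
  6: dccb$bb -> last char: b


BWT = bc$bcdb


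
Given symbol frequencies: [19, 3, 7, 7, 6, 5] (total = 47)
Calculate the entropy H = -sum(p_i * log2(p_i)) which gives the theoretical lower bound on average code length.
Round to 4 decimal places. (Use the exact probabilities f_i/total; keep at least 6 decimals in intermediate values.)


Per-symbol terms -p_i * log2(p_i) with p_i = f_i/47:
  p = 19/47 = 0.404255: log2(p) = -1.306661, -p*log2(p) = 0.528225
  p = 3/47 = 0.063830: log2(p) = -3.969626, -p*log2(p) = 0.253380
  p = 7/47 = 0.148936: log2(p) = -2.747234, -p*log2(p) = 0.409163
  p = 7/47 = 0.148936: log2(p) = -2.747234, -p*log2(p) = 0.409163
  p = 6/47 = 0.127660: log2(p) = -2.969626, -p*log2(p) = 0.379101
  p = 5/47 = 0.106383: log2(p) = -3.232661, -p*log2(p) = 0.343900
H = 0.528225 + 0.253380 + 0.409163 + 0.409163 + 0.379101 + 0.343900 = 2.322932

H = 2.3229 bits/symbol


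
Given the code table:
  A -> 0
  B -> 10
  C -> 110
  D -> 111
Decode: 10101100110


Decoding:
10 -> B
10 -> B
110 -> C
0 -> A
110 -> C


Result: BBCAC


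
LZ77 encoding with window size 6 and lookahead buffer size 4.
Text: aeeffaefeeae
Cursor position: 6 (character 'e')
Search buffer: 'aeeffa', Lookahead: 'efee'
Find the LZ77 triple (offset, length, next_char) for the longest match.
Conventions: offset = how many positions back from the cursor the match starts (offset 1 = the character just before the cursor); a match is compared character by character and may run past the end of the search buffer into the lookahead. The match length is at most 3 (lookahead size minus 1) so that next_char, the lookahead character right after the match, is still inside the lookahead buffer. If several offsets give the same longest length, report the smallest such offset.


Try each offset into the search buffer:
  offset=1 (pos 5, char 'a'): match length 0
  offset=2 (pos 4, char 'f'): match length 0
  offset=3 (pos 3, char 'f'): match length 0
  offset=4 (pos 2, char 'e'): match length 2
  offset=5 (pos 1, char 'e'): match length 1
  offset=6 (pos 0, char 'a'): match length 0
Longest match has length 2 at offset 4.
next_char = character at position 6 + 2 = 8 -> 'e'

Best match: offset=4, length=2 (matching 'ef' starting at position 2)
LZ77 triple: (4, 2, 'e')


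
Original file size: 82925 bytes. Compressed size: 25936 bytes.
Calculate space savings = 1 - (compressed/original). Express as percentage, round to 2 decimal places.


ratio = compressed/original = 25936/82925 = 0.312765
savings = 1 - ratio = 1 - 0.312765 = 0.687235
as a percentage: 0.687235 * 100 = 68.72%

Space savings = 1 - 25936/82925 = 68.72%


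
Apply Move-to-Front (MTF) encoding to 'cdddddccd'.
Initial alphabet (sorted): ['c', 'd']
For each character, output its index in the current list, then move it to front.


MTF encoding:
'c': index 0 in ['c', 'd'] -> ['c', 'd']
'd': index 1 in ['c', 'd'] -> ['d', 'c']
'd': index 0 in ['d', 'c'] -> ['d', 'c']
'd': index 0 in ['d', 'c'] -> ['d', 'c']
'd': index 0 in ['d', 'c'] -> ['d', 'c']
'd': index 0 in ['d', 'c'] -> ['d', 'c']
'c': index 1 in ['d', 'c'] -> ['c', 'd']
'c': index 0 in ['c', 'd'] -> ['c', 'd']
'd': index 1 in ['c', 'd'] -> ['d', 'c']


Output: [0, 1, 0, 0, 0, 0, 1, 0, 1]


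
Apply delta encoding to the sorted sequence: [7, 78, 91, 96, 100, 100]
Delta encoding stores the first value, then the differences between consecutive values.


First value: 7
Deltas:
  78 - 7 = 71
  91 - 78 = 13
  96 - 91 = 5
  100 - 96 = 4
  100 - 100 = 0


Delta encoded: [7, 71, 13, 5, 4, 0]


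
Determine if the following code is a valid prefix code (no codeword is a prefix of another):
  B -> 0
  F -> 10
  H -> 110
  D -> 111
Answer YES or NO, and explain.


Checking each pair (does one codeword prefix another?):
  B='0' vs F='10': no prefix
  B='0' vs H='110': no prefix
  B='0' vs D='111': no prefix
  F='10' vs B='0': no prefix
  F='10' vs H='110': no prefix
  F='10' vs D='111': no prefix
  H='110' vs B='0': no prefix
  H='110' vs F='10': no prefix
  H='110' vs D='111': no prefix
  D='111' vs B='0': no prefix
  D='111' vs F='10': no prefix
  D='111' vs H='110': no prefix
No violation found over all pairs.

YES -- this is a valid prefix code. No codeword is a prefix of any other codeword.


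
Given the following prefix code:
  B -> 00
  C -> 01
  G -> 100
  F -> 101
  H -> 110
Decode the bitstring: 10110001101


Decoding step by step:
Bits 101 -> F
Bits 100 -> G
Bits 01 -> C
Bits 101 -> F


Decoded message: FGCF


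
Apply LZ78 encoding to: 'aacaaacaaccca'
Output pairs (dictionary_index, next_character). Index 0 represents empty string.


LZ78 encoding steps:
Dictionary: {0: ''}
Step 1: w='' (idx 0), next='a' -> output (0, 'a'), add 'a' as idx 1
Step 2: w='a' (idx 1), next='c' -> output (1, 'c'), add 'ac' as idx 2
Step 3: w='a' (idx 1), next='a' -> output (1, 'a'), add 'aa' as idx 3
Step 4: w='ac' (idx 2), next='a' -> output (2, 'a'), add 'aca' as idx 4
Step 5: w='ac' (idx 2), next='c' -> output (2, 'c'), add 'acc' as idx 5
Step 6: w='' (idx 0), next='c' -> output (0, 'c'), add 'c' as idx 6
Step 7: w='a' (idx 1), end of input -> output (1, '')


Encoded: [(0, 'a'), (1, 'c'), (1, 'a'), (2, 'a'), (2, 'c'), (0, 'c'), (1, '')]


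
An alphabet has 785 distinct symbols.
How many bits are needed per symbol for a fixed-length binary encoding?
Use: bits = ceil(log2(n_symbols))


log2(785) = 9.6165
Bracket: 2^9 = 512 < 785 <= 2^10 = 1024
So ceil(log2(785)) = 10

bits = ceil(log2(785)) = ceil(9.6165) = 10 bits


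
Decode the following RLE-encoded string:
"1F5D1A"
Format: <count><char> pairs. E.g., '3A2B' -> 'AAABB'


Expanding each <count><char> pair:
  1F -> 'F'
  5D -> 'DDDDD'
  1A -> 'A'

Decoded = FDDDDDA


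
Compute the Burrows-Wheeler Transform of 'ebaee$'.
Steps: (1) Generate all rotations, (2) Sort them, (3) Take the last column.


Rotations (sorted):
  0: $ebaee -> last char: e
  1: aee$eb -> last char: b
  2: baee$e -> last char: e
  3: e$ebae -> last char: e
  4: ebaee$ -> last char: $
  5: ee$eba -> last char: a


BWT = ebee$a


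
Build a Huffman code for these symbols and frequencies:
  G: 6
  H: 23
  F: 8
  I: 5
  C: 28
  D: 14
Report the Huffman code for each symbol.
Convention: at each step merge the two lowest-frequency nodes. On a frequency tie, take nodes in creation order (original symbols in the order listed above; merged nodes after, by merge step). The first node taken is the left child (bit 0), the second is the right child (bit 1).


Huffman tree construction:
Step 1: Merge I(5) + G(6) = 11
Step 2: Merge F(8) + (I+G)(11) = 19
Step 3: Merge D(14) + (F+(I+G))(19) = 33
Step 4: Merge H(23) + C(28) = 51
Step 5: Merge (D+(F+(I+G)))(33) + (H+C)(51) = 84
Read each symbol's code off the tree from the root (left child = 0, right child = 1).

Codes:
  G: 0111 (length 4)
  H: 10 (length 2)
  F: 010 (length 3)
  I: 0110 (length 4)
  C: 11 (length 2)
  D: 00 (length 2)
Average code length: 198/84 = 2.3571 bits/symbol


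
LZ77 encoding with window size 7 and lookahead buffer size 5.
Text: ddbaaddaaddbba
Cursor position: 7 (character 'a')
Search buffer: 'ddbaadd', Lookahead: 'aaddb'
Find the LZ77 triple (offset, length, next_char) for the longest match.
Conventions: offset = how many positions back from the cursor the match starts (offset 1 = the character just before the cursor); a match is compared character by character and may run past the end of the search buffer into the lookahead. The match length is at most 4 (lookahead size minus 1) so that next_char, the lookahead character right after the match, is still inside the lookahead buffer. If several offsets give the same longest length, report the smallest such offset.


Try each offset into the search buffer:
  offset=1 (pos 6, char 'd'): match length 0
  offset=2 (pos 5, char 'd'): match length 0
  offset=3 (pos 4, char 'a'): match length 1
  offset=4 (pos 3, char 'a'): match length 4
  offset=5 (pos 2, char 'b'): match length 0
  offset=6 (pos 1, char 'd'): match length 0
  offset=7 (pos 0, char 'd'): match length 0
Longest match has length 4 at offset 4.
next_char = character at position 7 + 4 = 11 -> 'b'

Best match: offset=4, length=4 (matching 'aadd' starting at position 3)
LZ77 triple: (4, 4, 'b')


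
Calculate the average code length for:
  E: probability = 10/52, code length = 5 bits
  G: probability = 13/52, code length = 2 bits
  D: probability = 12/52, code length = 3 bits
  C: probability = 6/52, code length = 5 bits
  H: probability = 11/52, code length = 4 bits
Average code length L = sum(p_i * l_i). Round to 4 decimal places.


Weighted contributions p_i * l_i:
  E: (10/52) * 5 = 50/52
  G: (13/52) * 2 = 26/52
  D: (12/52) * 3 = 36/52
  C: (6/52) * 5 = 30/52
  H: (11/52) * 4 = 44/52
Sum = (50 + 26 + 36 + 30 + 44)/52 = 186/52

L = 186/52 = 3.5769 bits/symbol


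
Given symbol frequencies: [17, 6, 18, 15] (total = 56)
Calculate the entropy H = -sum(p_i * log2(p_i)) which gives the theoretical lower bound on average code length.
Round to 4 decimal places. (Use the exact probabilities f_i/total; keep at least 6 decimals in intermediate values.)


Per-symbol terms -p_i * log2(p_i) with p_i = f_i/56:
  p = 17/56 = 0.303571: log2(p) = -1.719892, -p*log2(p) = 0.522110
  p = 6/56 = 0.107143: log2(p) = -3.222392, -p*log2(p) = 0.345256
  p = 18/56 = 0.321429: log2(p) = -1.637430, -p*log2(p) = 0.526317
  p = 15/56 = 0.267857: log2(p) = -1.900464, -p*log2(p) = 0.509053
H = 0.522110 + 0.345256 + 0.526317 + 0.509053 = 1.902736

H = 1.9027 bits/symbol


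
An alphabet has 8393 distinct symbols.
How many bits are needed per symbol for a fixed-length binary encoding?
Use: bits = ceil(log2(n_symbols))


log2(8393) = 13.035
Bracket: 2^13 = 8192 < 8393 <= 2^14 = 16384
So ceil(log2(8393)) = 14

bits = ceil(log2(8393)) = ceil(13.035) = 14 bits


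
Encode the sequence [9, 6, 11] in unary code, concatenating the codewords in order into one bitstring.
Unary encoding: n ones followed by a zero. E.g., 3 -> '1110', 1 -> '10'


Encode each number as n ones followed by a terminating 0:
  9 -> 1111111110 (10 bits)
  6 -> 1111110 (7 bits)
  11 -> 111111111110 (12 bits)
Total length = 10 + 7 + 12 = 29 bits.

Unary([9, 6, 11]) = 11111111101111110111111111110 (29 bits)


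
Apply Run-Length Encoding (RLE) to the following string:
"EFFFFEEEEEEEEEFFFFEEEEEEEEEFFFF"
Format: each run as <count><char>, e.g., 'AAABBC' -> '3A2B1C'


Scanning runs left to right:
  i=0: run of 'E' x 1 -> '1E'
  i=1: run of 'F' x 4 -> '4F'
  i=5: run of 'E' x 9 -> '9E'
  i=14: run of 'F' x 4 -> '4F'
  i=18: run of 'E' x 9 -> '9E'
  i=27: run of 'F' x 4 -> '4F'

RLE = 1E4F9E4F9E4F


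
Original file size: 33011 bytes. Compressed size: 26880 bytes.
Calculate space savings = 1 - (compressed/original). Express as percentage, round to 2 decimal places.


ratio = compressed/original = 26880/33011 = 0.814274
savings = 1 - ratio = 1 - 0.814274 = 0.185726
as a percentage: 0.185726 * 100 = 18.57%

Space savings = 1 - 26880/33011 = 18.57%


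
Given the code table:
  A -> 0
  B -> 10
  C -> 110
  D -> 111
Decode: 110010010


Decoding:
110 -> C
0 -> A
10 -> B
0 -> A
10 -> B


Result: CABAB


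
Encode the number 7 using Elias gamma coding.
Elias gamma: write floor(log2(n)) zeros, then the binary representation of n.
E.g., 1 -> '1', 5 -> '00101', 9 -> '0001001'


num_bits = floor(log2(7)) + 1 = 3
leading_zeros = num_bits - 1 = 2
binary(7) = 111

Elias gamma(7) = '00' + '111' = 00111 (5 bits)


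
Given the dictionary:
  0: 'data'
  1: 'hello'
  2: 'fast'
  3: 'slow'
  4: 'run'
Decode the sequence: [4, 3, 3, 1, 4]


Look up each index in the dictionary:
  4 -> 'run'
  3 -> 'slow'
  3 -> 'slow'
  1 -> 'hello'
  4 -> 'run'

Decoded: "run slow slow hello run"


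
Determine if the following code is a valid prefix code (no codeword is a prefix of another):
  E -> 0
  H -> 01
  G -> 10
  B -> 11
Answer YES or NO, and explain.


Checking each pair (does one codeword prefix another?):
  E='0' vs H='01': prefix -- VIOLATION

NO -- this is NOT a valid prefix code. E (0) is a prefix of H (01).


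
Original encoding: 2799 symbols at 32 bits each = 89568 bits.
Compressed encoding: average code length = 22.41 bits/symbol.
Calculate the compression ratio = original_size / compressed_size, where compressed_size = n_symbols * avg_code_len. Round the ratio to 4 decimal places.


original_size = n_symbols * orig_bits = 2799 * 32 = 89568 bits
compressed_size = n_symbols * avg_code_len = 2799 * 22.41 = 62725.59 bits
ratio = original_size / compressed_size = 89568 / 62725.59 = 1.4279

Compression ratio = 1.4279


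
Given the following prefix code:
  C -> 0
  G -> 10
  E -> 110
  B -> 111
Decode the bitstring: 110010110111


Decoding step by step:
Bits 110 -> E
Bits 0 -> C
Bits 10 -> G
Bits 110 -> E
Bits 111 -> B


Decoded message: ECGEB


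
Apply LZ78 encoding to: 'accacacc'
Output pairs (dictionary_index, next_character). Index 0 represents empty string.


LZ78 encoding steps:
Dictionary: {0: ''}
Step 1: w='' (idx 0), next='a' -> output (0, 'a'), add 'a' as idx 1
Step 2: w='' (idx 0), next='c' -> output (0, 'c'), add 'c' as idx 2
Step 3: w='c' (idx 2), next='a' -> output (2, 'a'), add 'ca' as idx 3
Step 4: w='ca' (idx 3), next='c' -> output (3, 'c'), add 'cac' as idx 4
Step 5: w='c' (idx 2), end of input -> output (2, '')


Encoded: [(0, 'a'), (0, 'c'), (2, 'a'), (3, 'c'), (2, '')]


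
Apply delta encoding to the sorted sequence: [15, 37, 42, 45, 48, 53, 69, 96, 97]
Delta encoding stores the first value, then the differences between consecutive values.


First value: 15
Deltas:
  37 - 15 = 22
  42 - 37 = 5
  45 - 42 = 3
  48 - 45 = 3
  53 - 48 = 5
  69 - 53 = 16
  96 - 69 = 27
  97 - 96 = 1


Delta encoded: [15, 22, 5, 3, 3, 5, 16, 27, 1]


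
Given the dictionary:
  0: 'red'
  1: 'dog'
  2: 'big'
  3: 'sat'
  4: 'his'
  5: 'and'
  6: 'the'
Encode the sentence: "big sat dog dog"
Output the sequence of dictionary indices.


Look up each word in the dictionary:
  'big' -> 2
  'sat' -> 3
  'dog' -> 1
  'dog' -> 1

Encoded: [2, 3, 1, 1]


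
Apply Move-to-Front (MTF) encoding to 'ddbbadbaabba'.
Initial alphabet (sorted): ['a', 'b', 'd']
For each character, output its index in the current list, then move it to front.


MTF encoding:
'd': index 2 in ['a', 'b', 'd'] -> ['d', 'a', 'b']
'd': index 0 in ['d', 'a', 'b'] -> ['d', 'a', 'b']
'b': index 2 in ['d', 'a', 'b'] -> ['b', 'd', 'a']
'b': index 0 in ['b', 'd', 'a'] -> ['b', 'd', 'a']
'a': index 2 in ['b', 'd', 'a'] -> ['a', 'b', 'd']
'd': index 2 in ['a', 'b', 'd'] -> ['d', 'a', 'b']
'b': index 2 in ['d', 'a', 'b'] -> ['b', 'd', 'a']
'a': index 2 in ['b', 'd', 'a'] -> ['a', 'b', 'd']
'a': index 0 in ['a', 'b', 'd'] -> ['a', 'b', 'd']
'b': index 1 in ['a', 'b', 'd'] -> ['b', 'a', 'd']
'b': index 0 in ['b', 'a', 'd'] -> ['b', 'a', 'd']
'a': index 1 in ['b', 'a', 'd'] -> ['a', 'b', 'd']


Output: [2, 0, 2, 0, 2, 2, 2, 2, 0, 1, 0, 1]


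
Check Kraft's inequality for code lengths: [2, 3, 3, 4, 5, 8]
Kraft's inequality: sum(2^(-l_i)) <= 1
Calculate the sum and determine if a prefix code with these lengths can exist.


Sum = 2^(-2) + 2^(-3) + 2^(-3) + 2^(-4) + 2^(-5) + 2^(-8)
    = 0.25 + 0.125 + 0.125 + 0.0625 + 0.03125 + 0.00390625
    = 153/256 = 0.59765625
Since 0.59765625 <= 1, Kraft's inequality IS satisfied.
A prefix code with these lengths CAN exist.

Kraft sum = 0.59765625. Satisfied.


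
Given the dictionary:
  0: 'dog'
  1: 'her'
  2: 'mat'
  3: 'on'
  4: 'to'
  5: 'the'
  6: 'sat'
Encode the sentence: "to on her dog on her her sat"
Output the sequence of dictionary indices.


Look up each word in the dictionary:
  'to' -> 4
  'on' -> 3
  'her' -> 1
  'dog' -> 0
  'on' -> 3
  'her' -> 1
  'her' -> 1
  'sat' -> 6

Encoded: [4, 3, 1, 0, 3, 1, 1, 6]


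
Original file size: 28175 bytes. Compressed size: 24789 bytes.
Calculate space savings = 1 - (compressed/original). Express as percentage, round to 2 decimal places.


ratio = compressed/original = 24789/28175 = 0.879823
savings = 1 - ratio = 1 - 0.879823 = 0.120177
as a percentage: 0.120177 * 100 = 12.02%

Space savings = 1 - 24789/28175 = 12.02%


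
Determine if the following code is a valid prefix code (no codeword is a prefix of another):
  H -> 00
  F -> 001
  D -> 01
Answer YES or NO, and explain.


Checking each pair (does one codeword prefix another?):
  H='00' vs F='001': prefix -- VIOLATION

NO -- this is NOT a valid prefix code. H (00) is a prefix of F (001).


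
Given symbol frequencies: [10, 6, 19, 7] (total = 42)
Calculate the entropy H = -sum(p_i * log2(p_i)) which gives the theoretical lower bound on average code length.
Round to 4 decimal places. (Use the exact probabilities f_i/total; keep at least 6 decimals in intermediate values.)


Per-symbol terms -p_i * log2(p_i) with p_i = f_i/42:
  p = 10/42 = 0.238095: log2(p) = -2.070389, -p*log2(p) = 0.492950
  p = 6/42 = 0.142857: log2(p) = -2.807355, -p*log2(p) = 0.401051
  p = 19/42 = 0.452381: log2(p) = -1.144390, -p*log2(p) = 0.517700
  p = 7/42 = 0.166667: log2(p) = -2.584963, -p*log2(p) = 0.430827
H = 0.492950 + 0.401051 + 0.517700 + 0.430827 = 1.842528

H = 1.8425 bits/symbol


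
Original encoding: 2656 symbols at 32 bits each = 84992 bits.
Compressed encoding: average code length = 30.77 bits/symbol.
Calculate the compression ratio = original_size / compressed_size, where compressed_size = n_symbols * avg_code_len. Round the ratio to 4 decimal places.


original_size = n_symbols * orig_bits = 2656 * 32 = 84992 bits
compressed_size = n_symbols * avg_code_len = 2656 * 30.77 = 81725.12 bits
ratio = original_size / compressed_size = 84992 / 81725.12 = 1.04

Compression ratio = 1.04


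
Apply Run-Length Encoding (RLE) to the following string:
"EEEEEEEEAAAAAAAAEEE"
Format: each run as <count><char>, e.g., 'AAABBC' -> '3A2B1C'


Scanning runs left to right:
  i=0: run of 'E' x 8 -> '8E'
  i=8: run of 'A' x 8 -> '8A'
  i=16: run of 'E' x 3 -> '3E'

RLE = 8E8A3E


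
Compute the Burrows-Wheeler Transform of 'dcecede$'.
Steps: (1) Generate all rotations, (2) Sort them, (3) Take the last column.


Rotations (sorted):
  0: $dcecede -> last char: e
  1: cecede$d -> last char: d
  2: cede$dce -> last char: e
  3: dcecede$ -> last char: $
  4: de$dcece -> last char: e
  5: e$dceced -> last char: d
  6: ecede$dc -> last char: c
  7: ede$dcec -> last char: c


BWT = ede$edcc


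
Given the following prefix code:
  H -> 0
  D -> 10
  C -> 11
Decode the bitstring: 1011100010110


Decoding step by step:
Bits 10 -> D
Bits 11 -> C
Bits 10 -> D
Bits 0 -> H
Bits 0 -> H
Bits 10 -> D
Bits 11 -> C
Bits 0 -> H


Decoded message: DCDHHDCH


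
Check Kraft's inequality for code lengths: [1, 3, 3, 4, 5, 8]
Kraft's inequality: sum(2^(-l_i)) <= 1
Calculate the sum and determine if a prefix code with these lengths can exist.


Sum = 2^(-1) + 2^(-3) + 2^(-3) + 2^(-4) + 2^(-5) + 2^(-8)
    = 0.5 + 0.125 + 0.125 + 0.0625 + 0.03125 + 0.00390625
    = 217/256 = 0.84765625
Since 0.84765625 <= 1, Kraft's inequality IS satisfied.
A prefix code with these lengths CAN exist.

Kraft sum = 0.84765625. Satisfied.


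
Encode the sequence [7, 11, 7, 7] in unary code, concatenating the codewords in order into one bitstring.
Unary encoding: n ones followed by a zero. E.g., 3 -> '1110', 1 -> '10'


Encode each number as n ones followed by a terminating 0:
  7 -> 11111110 (8 bits)
  11 -> 111111111110 (12 bits)
  7 -> 11111110 (8 bits)
  7 -> 11111110 (8 bits)
Total length = 8 + 12 + 8 + 8 = 36 bits.

Unary([7, 11, 7, 7]) = 111111101111111111101111111011111110 (36 bits)


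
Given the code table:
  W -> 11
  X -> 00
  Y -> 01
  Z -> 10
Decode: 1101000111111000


Decoding:
11 -> W
01 -> Y
00 -> X
01 -> Y
11 -> W
11 -> W
10 -> Z
00 -> X


Result: WYXYWWZX


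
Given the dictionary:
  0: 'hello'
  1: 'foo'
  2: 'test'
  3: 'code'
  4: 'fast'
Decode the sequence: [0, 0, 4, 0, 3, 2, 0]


Look up each index in the dictionary:
  0 -> 'hello'
  0 -> 'hello'
  4 -> 'fast'
  0 -> 'hello'
  3 -> 'code'
  2 -> 'test'
  0 -> 'hello'

Decoded: "hello hello fast hello code test hello"


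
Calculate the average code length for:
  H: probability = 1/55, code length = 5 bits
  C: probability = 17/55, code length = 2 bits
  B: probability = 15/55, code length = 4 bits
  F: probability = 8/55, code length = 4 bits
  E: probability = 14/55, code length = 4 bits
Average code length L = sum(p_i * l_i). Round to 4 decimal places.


Weighted contributions p_i * l_i:
  H: (1/55) * 5 = 5/55
  C: (17/55) * 2 = 34/55
  B: (15/55) * 4 = 60/55
  F: (8/55) * 4 = 32/55
  E: (14/55) * 4 = 56/55
Sum = (5 + 34 + 60 + 32 + 56)/55 = 187/55

L = 187/55 = 3.4000 bits/symbol


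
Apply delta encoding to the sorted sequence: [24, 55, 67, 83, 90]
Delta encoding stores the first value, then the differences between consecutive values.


First value: 24
Deltas:
  55 - 24 = 31
  67 - 55 = 12
  83 - 67 = 16
  90 - 83 = 7


Delta encoded: [24, 31, 12, 16, 7]


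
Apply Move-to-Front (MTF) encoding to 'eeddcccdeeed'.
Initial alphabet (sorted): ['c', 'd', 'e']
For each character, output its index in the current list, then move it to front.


MTF encoding:
'e': index 2 in ['c', 'd', 'e'] -> ['e', 'c', 'd']
'e': index 0 in ['e', 'c', 'd'] -> ['e', 'c', 'd']
'd': index 2 in ['e', 'c', 'd'] -> ['d', 'e', 'c']
'd': index 0 in ['d', 'e', 'c'] -> ['d', 'e', 'c']
'c': index 2 in ['d', 'e', 'c'] -> ['c', 'd', 'e']
'c': index 0 in ['c', 'd', 'e'] -> ['c', 'd', 'e']
'c': index 0 in ['c', 'd', 'e'] -> ['c', 'd', 'e']
'd': index 1 in ['c', 'd', 'e'] -> ['d', 'c', 'e']
'e': index 2 in ['d', 'c', 'e'] -> ['e', 'd', 'c']
'e': index 0 in ['e', 'd', 'c'] -> ['e', 'd', 'c']
'e': index 0 in ['e', 'd', 'c'] -> ['e', 'd', 'c']
'd': index 1 in ['e', 'd', 'c'] -> ['d', 'e', 'c']


Output: [2, 0, 2, 0, 2, 0, 0, 1, 2, 0, 0, 1]


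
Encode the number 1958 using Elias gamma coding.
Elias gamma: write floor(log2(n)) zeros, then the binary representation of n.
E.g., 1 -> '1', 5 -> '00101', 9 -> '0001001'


num_bits = floor(log2(1958)) + 1 = 11
leading_zeros = num_bits - 1 = 10
binary(1958) = 11110100110

Elias gamma(1958) = '0000000000' + '11110100110' = 000000000011110100110 (21 bits)


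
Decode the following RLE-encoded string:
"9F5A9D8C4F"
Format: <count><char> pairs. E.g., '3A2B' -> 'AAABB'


Expanding each <count><char> pair:
  9F -> 'FFFFFFFFF'
  5A -> 'AAAAA'
  9D -> 'DDDDDDDDD'
  8C -> 'CCCCCCCC'
  4F -> 'FFFF'

Decoded = FFFFFFFFFAAAAADDDDDDDDDCCCCCCCCFFFF


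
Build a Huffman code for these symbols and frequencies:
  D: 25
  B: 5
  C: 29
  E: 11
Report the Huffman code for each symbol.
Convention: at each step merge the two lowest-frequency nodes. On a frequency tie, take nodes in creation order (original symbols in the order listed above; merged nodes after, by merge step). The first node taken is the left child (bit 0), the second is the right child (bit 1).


Huffman tree construction:
Step 1: Merge B(5) + E(11) = 16
Step 2: Merge (B+E)(16) + D(25) = 41
Step 3: Merge C(29) + ((B+E)+D)(41) = 70
Read each symbol's code off the tree from the root (left child = 0, right child = 1).

Codes:
  D: 11 (length 2)
  B: 100 (length 3)
  C: 0 (length 1)
  E: 101 (length 3)
Average code length: 127/70 = 1.8143 bits/symbol


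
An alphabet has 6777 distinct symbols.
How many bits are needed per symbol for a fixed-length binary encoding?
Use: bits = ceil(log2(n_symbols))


log2(6777) = 12.7264
Bracket: 2^12 = 4096 < 6777 <= 2^13 = 8192
So ceil(log2(6777)) = 13

bits = ceil(log2(6777)) = ceil(12.7264) = 13 bits


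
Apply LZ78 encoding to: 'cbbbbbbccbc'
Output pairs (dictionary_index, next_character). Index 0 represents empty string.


LZ78 encoding steps:
Dictionary: {0: ''}
Step 1: w='' (idx 0), next='c' -> output (0, 'c'), add 'c' as idx 1
Step 2: w='' (idx 0), next='b' -> output (0, 'b'), add 'b' as idx 2
Step 3: w='b' (idx 2), next='b' -> output (2, 'b'), add 'bb' as idx 3
Step 4: w='bb' (idx 3), next='b' -> output (3, 'b'), add 'bbb' as idx 4
Step 5: w='c' (idx 1), next='c' -> output (1, 'c'), add 'cc' as idx 5
Step 6: w='b' (idx 2), next='c' -> output (2, 'c'), add 'bc' as idx 6


Encoded: [(0, 'c'), (0, 'b'), (2, 'b'), (3, 'b'), (1, 'c'), (2, 'c')]


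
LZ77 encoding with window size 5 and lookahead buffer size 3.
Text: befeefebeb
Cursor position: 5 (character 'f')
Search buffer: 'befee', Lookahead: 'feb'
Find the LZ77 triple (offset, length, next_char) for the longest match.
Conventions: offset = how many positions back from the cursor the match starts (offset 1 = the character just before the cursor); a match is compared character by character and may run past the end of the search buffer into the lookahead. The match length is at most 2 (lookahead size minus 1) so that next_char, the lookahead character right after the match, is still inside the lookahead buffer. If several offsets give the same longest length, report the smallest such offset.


Try each offset into the search buffer:
  offset=1 (pos 4, char 'e'): match length 0
  offset=2 (pos 3, char 'e'): match length 0
  offset=3 (pos 2, char 'f'): match length 2
  offset=4 (pos 1, char 'e'): match length 0
  offset=5 (pos 0, char 'b'): match length 0
Longest match has length 2 at offset 3.
next_char = character at position 5 + 2 = 7 -> 'b'

Best match: offset=3, length=2 (matching 'fe' starting at position 2)
LZ77 triple: (3, 2, 'b')


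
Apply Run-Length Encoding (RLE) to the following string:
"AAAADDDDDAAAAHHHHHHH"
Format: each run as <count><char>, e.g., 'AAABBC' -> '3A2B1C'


Scanning runs left to right:
  i=0: run of 'A' x 4 -> '4A'
  i=4: run of 'D' x 5 -> '5D'
  i=9: run of 'A' x 4 -> '4A'
  i=13: run of 'H' x 7 -> '7H'

RLE = 4A5D4A7H


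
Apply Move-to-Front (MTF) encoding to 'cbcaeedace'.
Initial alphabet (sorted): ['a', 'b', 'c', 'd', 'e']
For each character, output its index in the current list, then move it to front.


MTF encoding:
'c': index 2 in ['a', 'b', 'c', 'd', 'e'] -> ['c', 'a', 'b', 'd', 'e']
'b': index 2 in ['c', 'a', 'b', 'd', 'e'] -> ['b', 'c', 'a', 'd', 'e']
'c': index 1 in ['b', 'c', 'a', 'd', 'e'] -> ['c', 'b', 'a', 'd', 'e']
'a': index 2 in ['c', 'b', 'a', 'd', 'e'] -> ['a', 'c', 'b', 'd', 'e']
'e': index 4 in ['a', 'c', 'b', 'd', 'e'] -> ['e', 'a', 'c', 'b', 'd']
'e': index 0 in ['e', 'a', 'c', 'b', 'd'] -> ['e', 'a', 'c', 'b', 'd']
'd': index 4 in ['e', 'a', 'c', 'b', 'd'] -> ['d', 'e', 'a', 'c', 'b']
'a': index 2 in ['d', 'e', 'a', 'c', 'b'] -> ['a', 'd', 'e', 'c', 'b']
'c': index 3 in ['a', 'd', 'e', 'c', 'b'] -> ['c', 'a', 'd', 'e', 'b']
'e': index 3 in ['c', 'a', 'd', 'e', 'b'] -> ['e', 'c', 'a', 'd', 'b']


Output: [2, 2, 1, 2, 4, 0, 4, 2, 3, 3]


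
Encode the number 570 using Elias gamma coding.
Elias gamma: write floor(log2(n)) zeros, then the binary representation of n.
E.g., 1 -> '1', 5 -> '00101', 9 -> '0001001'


num_bits = floor(log2(570)) + 1 = 10
leading_zeros = num_bits - 1 = 9
binary(570) = 1000111010

Elias gamma(570) = '000000000' + '1000111010' = 0000000001000111010 (19 bits)


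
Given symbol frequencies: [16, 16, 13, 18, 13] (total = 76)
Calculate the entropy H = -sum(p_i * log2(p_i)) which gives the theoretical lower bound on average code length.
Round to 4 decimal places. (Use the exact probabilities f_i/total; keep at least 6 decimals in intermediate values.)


Per-symbol terms -p_i * log2(p_i) with p_i = f_i/76:
  p = 16/76 = 0.210526: log2(p) = -2.247928, -p*log2(p) = 0.473248
  p = 16/76 = 0.210526: log2(p) = -2.247928, -p*log2(p) = 0.473248
  p = 13/76 = 0.171053: log2(p) = -2.547488, -p*log2(p) = 0.435754
  p = 18/76 = 0.236842: log2(p) = -2.078003, -p*log2(p) = 0.492158
  p = 13/76 = 0.171053: log2(p) = -2.547488, -p*log2(p) = 0.435754
H = 0.473248 + 0.473248 + 0.435754 + 0.492158 + 0.435754 = 2.310162

H = 2.3102 bits/symbol


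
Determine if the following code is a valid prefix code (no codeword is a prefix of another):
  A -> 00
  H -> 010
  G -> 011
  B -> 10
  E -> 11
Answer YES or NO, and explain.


Checking each pair (does one codeword prefix another?):
  A='00' vs H='010': no prefix
  A='00' vs G='011': no prefix
  A='00' vs B='10': no prefix
  A='00' vs E='11': no prefix
  H='010' vs A='00': no prefix
  H='010' vs G='011': no prefix
  H='010' vs B='10': no prefix
  H='010' vs E='11': no prefix
  G='011' vs A='00': no prefix
  G='011' vs H='010': no prefix
  G='011' vs B='10': no prefix
  G='011' vs E='11': no prefix
  B='10' vs A='00': no prefix
  B='10' vs H='010': no prefix
  B='10' vs G='011': no prefix
  B='10' vs E='11': no prefix
  E='11' vs A='00': no prefix
  E='11' vs H='010': no prefix
  E='11' vs G='011': no prefix
  E='11' vs B='10': no prefix
No violation found over all pairs.

YES -- this is a valid prefix code. No codeword is a prefix of any other codeword.


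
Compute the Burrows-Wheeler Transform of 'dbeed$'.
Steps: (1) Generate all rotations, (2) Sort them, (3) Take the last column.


Rotations (sorted):
  0: $dbeed -> last char: d
  1: beed$d -> last char: d
  2: d$dbee -> last char: e
  3: dbeed$ -> last char: $
  4: ed$dbe -> last char: e
  5: eed$db -> last char: b


BWT = dde$eb


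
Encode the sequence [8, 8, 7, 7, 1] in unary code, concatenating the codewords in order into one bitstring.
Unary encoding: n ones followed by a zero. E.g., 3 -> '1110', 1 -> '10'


Encode each number as n ones followed by a terminating 0:
  8 -> 111111110 (9 bits)
  8 -> 111111110 (9 bits)
  7 -> 11111110 (8 bits)
  7 -> 11111110 (8 bits)
  1 -> 10 (2 bits)
Total length = 9 + 9 + 8 + 8 + 2 = 36 bits.

Unary([8, 8, 7, 7, 1]) = 111111110111111110111111101111111010 (36 bits)


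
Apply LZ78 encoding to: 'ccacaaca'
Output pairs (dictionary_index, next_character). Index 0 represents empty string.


LZ78 encoding steps:
Dictionary: {0: ''}
Step 1: w='' (idx 0), next='c' -> output (0, 'c'), add 'c' as idx 1
Step 2: w='c' (idx 1), next='a' -> output (1, 'a'), add 'ca' as idx 2
Step 3: w='ca' (idx 2), next='a' -> output (2, 'a'), add 'caa' as idx 3
Step 4: w='ca' (idx 2), end of input -> output (2, '')


Encoded: [(0, 'c'), (1, 'a'), (2, 'a'), (2, '')]


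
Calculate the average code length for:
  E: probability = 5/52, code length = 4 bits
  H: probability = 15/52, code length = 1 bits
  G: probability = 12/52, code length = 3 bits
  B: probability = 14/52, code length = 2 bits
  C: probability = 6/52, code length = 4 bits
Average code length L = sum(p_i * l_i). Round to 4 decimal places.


Weighted contributions p_i * l_i:
  E: (5/52) * 4 = 20/52
  H: (15/52) * 1 = 15/52
  G: (12/52) * 3 = 36/52
  B: (14/52) * 2 = 28/52
  C: (6/52) * 4 = 24/52
Sum = (20 + 15 + 36 + 28 + 24)/52 = 123/52

L = 123/52 = 2.3654 bits/symbol


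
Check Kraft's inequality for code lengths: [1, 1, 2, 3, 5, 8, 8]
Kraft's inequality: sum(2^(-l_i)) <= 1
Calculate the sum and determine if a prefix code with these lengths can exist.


Sum = 2^(-1) + 2^(-1) + 2^(-2) + 2^(-3) + 2^(-5) + 2^(-8) + 2^(-8)
    = 0.5 + 0.5 + 0.25 + 0.125 + 0.03125 + 0.00390625 + 0.00390625
    = 362/256 = 1.4140625
Since 1.4140625 > 1, Kraft's inequality is NOT satisfied.
A prefix code with these lengths CANNOT exist.

Kraft sum = 1.4140625. Not satisfied.


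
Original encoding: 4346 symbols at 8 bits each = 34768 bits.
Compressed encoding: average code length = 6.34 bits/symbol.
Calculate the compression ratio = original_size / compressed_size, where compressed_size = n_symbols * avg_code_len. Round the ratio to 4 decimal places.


original_size = n_symbols * orig_bits = 4346 * 8 = 34768 bits
compressed_size = n_symbols * avg_code_len = 4346 * 6.34 = 27553.64 bits
ratio = original_size / compressed_size = 34768 / 27553.64 = 1.2618

Compression ratio = 1.2618


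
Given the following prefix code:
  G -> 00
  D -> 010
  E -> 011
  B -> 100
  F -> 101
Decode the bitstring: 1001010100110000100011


Decoding step by step:
Bits 100 -> B
Bits 101 -> F
Bits 010 -> D
Bits 011 -> E
Bits 00 -> G
Bits 00 -> G
Bits 100 -> B
Bits 011 -> E


Decoded message: BFDEGGBE


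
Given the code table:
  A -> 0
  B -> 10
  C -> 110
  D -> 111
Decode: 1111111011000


Decoding:
111 -> D
111 -> D
10 -> B
110 -> C
0 -> A
0 -> A


Result: DDBCAA


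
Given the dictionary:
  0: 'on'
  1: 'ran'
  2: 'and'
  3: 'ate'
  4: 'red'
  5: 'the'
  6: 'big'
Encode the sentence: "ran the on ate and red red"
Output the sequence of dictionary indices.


Look up each word in the dictionary:
  'ran' -> 1
  'the' -> 5
  'on' -> 0
  'ate' -> 3
  'and' -> 2
  'red' -> 4
  'red' -> 4

Encoded: [1, 5, 0, 3, 2, 4, 4]


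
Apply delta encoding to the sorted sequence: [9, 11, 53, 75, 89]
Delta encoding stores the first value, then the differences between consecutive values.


First value: 9
Deltas:
  11 - 9 = 2
  53 - 11 = 42
  75 - 53 = 22
  89 - 75 = 14


Delta encoded: [9, 2, 42, 22, 14]


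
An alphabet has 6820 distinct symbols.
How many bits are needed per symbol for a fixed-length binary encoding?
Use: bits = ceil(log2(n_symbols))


log2(6820) = 12.7356
Bracket: 2^12 = 4096 < 6820 <= 2^13 = 8192
So ceil(log2(6820)) = 13

bits = ceil(log2(6820)) = ceil(12.7356) = 13 bits


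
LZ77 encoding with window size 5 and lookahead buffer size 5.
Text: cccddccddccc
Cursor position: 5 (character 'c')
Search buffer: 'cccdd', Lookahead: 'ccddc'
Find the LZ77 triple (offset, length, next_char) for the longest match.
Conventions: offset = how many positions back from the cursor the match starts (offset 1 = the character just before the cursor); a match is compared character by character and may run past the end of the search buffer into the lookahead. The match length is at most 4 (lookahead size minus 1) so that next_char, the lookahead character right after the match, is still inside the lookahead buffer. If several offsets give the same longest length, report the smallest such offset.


Try each offset into the search buffer:
  offset=1 (pos 4, char 'd'): match length 0
  offset=2 (pos 3, char 'd'): match length 0
  offset=3 (pos 2, char 'c'): match length 1
  offset=4 (pos 1, char 'c'): match length 4
  offset=5 (pos 0, char 'c'): match length 2
Longest match has length 4 at offset 4.
next_char = character at position 5 + 4 = 9 -> 'c'

Best match: offset=4, length=4 (matching 'ccdd' starting at position 1)
LZ77 triple: (4, 4, 'c')


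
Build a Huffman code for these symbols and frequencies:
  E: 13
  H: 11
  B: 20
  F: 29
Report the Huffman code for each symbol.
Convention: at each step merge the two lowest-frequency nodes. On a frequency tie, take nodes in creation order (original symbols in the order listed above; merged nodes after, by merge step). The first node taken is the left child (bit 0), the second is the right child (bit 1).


Huffman tree construction:
Step 1: Merge H(11) + E(13) = 24
Step 2: Merge B(20) + (H+E)(24) = 44
Step 3: Merge F(29) + (B+(H+E))(44) = 73
Read each symbol's code off the tree from the root (left child = 0, right child = 1).

Codes:
  E: 111 (length 3)
  H: 110 (length 3)
  B: 10 (length 2)
  F: 0 (length 1)
Average code length: 141/73 = 1.9315 bits/symbol


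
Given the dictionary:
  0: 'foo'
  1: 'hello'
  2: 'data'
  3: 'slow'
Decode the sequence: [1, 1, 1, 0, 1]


Look up each index in the dictionary:
  1 -> 'hello'
  1 -> 'hello'
  1 -> 'hello'
  0 -> 'foo'
  1 -> 'hello'

Decoded: "hello hello hello foo hello"


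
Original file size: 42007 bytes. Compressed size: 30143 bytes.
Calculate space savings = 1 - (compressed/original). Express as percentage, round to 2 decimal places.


ratio = compressed/original = 30143/42007 = 0.717571
savings = 1 - ratio = 1 - 0.717571 = 0.282429
as a percentage: 0.282429 * 100 = 28.24%

Space savings = 1 - 30143/42007 = 28.24%
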